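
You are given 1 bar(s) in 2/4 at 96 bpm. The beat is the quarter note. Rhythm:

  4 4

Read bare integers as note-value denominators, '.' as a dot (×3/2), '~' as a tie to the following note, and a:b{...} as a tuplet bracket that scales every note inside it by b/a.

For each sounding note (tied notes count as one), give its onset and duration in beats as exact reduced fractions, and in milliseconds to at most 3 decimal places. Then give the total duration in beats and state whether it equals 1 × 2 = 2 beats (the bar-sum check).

1) 0.0ms=0b +625.0ms=1b
2) 625.0ms=1b +625.0ms=1b
Σ=2b of 2 (96bpm 2/4) — PASS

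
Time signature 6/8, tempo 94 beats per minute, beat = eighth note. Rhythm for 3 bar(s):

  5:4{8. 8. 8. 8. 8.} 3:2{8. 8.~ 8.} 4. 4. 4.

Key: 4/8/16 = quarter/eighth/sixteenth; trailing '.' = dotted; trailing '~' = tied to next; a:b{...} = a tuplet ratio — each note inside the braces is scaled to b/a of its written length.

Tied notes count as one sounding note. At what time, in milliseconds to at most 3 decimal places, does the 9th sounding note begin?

1. 0.0ms @ 0 + 765.957ms (6/5)
2. 765.957ms @ 6/5 + 765.957ms (6/5)
3. 1531.915ms @ 12/5 + 765.957ms (6/5)
4. 2297.872ms @ 18/5 + 765.957ms (6/5)
5. 3063.83ms @ 24/5 + 765.957ms (6/5)
6. 3829.787ms @ 6 + 638.298ms (1)
7. 4468.085ms @ 7 + 1276.596ms (2)
8. 5744.681ms @ 9 + 1914.894ms (3)
9. 7659.574ms @ 12 + 1914.894ms (3)
10. 9574.468ms @ 15 + 1914.894ms (3)

note 9 onset = 12b = 7659.574ms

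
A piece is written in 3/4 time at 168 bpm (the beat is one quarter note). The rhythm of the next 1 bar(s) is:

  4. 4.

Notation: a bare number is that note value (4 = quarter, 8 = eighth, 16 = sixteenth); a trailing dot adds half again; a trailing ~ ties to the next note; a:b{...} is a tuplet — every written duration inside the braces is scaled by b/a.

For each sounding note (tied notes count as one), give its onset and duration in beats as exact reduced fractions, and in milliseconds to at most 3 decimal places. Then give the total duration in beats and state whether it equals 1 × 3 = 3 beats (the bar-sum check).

1) 0.0ms=0b +535.714ms=3/2b
2) 535.714ms=3/2b +535.714ms=3/2b
Σ=3b of 3 (168bpm 3/4) — PASS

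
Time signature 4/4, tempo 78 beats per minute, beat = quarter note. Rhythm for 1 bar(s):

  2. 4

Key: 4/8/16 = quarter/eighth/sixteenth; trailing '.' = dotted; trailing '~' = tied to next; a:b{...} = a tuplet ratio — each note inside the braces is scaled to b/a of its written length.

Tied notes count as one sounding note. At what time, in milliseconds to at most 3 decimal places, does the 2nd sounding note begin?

note 2 onset = 3b = 2307.692ms

1. 0.0ms @ 0 + 2307.692ms (3)
2. 2307.692ms @ 3 + 769.231ms (1)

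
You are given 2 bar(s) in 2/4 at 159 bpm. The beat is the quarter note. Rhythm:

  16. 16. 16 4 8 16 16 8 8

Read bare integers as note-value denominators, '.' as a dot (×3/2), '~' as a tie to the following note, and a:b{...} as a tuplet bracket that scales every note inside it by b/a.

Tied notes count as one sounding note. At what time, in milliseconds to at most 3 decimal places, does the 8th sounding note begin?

1. 0.0ms @ 0 + 141.509ms (3/8)
2. 141.509ms @ 3/8 + 141.509ms (3/8)
3. 283.019ms @ 3/4 + 94.34ms (1/4)
4. 377.358ms @ 1 + 377.358ms (1)
5. 754.717ms @ 2 + 188.679ms (1/2)
6. 943.396ms @ 5/2 + 94.34ms (1/4)
7. 1037.736ms @ 11/4 + 94.34ms (1/4)
8. 1132.075ms @ 3 + 188.679ms (1/2)
9. 1320.755ms @ 7/2 + 188.679ms (1/2)

note 8 onset = 3b = 1132.075ms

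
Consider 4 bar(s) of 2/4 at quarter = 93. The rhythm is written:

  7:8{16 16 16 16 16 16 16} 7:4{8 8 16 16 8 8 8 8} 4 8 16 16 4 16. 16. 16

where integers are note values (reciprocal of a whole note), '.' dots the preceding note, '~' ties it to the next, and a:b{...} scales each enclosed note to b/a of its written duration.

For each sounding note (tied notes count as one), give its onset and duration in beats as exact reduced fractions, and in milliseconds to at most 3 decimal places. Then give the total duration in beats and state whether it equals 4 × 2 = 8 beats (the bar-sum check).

1) 0.0ms=0b +184.332ms=2/7b
2) 184.332ms=2/7b +184.332ms=2/7b
3) 368.664ms=4/7b +184.332ms=2/7b
4) 552.995ms=6/7b +184.332ms=2/7b
5) 737.327ms=8/7b +184.332ms=2/7b
6) 921.659ms=10/7b +184.332ms=2/7b
7) 1105.991ms=12/7b +184.332ms=2/7b
8) 1290.323ms=2b +184.332ms=2/7b
9) 1474.654ms=16/7b +184.332ms=2/7b
10) 1658.986ms=18/7b +92.166ms=1/7b
11) 1751.152ms=19/7b +92.166ms=1/7b
12) 1843.318ms=20/7b +184.332ms=2/7b
13) 2027.65ms=22/7b +184.332ms=2/7b
14) 2211.982ms=24/7b +184.332ms=2/7b
15) 2396.313ms=26/7b +184.332ms=2/7b
16) 2580.645ms=4b +645.161ms=1b
17) 3225.806ms=5b +322.581ms=1/2b
18) 3548.387ms=11/2b +161.29ms=1/4b
19) 3709.677ms=23/4b +161.29ms=1/4b
20) 3870.968ms=6b +645.161ms=1b
21) 4516.129ms=7b +241.935ms=3/8b
22) 4758.065ms=59/8b +241.935ms=3/8b
23) 5000.0ms=31/4b +161.29ms=1/4b
Σ=8b of 8 (93bpm 2/4) — PASS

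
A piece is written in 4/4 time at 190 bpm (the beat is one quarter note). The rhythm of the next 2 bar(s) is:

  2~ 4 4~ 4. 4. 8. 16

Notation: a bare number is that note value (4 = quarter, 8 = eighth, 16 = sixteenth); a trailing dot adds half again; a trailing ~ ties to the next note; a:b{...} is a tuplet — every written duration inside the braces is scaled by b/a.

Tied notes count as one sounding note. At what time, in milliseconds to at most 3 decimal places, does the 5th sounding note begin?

1. 0.0ms @ 0 + 947.368ms (3)
2. 947.368ms @ 3 + 789.474ms (5/2)
3. 1736.842ms @ 11/2 + 473.684ms (3/2)
4. 2210.526ms @ 7 + 236.842ms (3/4)
5. 2447.368ms @ 31/4 + 78.947ms (1/4)

note 5 onset = 31/4b = 2447.368ms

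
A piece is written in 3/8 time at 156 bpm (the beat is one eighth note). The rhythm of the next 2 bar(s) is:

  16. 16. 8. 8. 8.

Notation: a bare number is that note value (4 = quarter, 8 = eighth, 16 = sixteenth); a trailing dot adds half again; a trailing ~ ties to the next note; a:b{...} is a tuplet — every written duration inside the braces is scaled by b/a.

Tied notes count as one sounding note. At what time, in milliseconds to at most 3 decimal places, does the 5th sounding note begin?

note 5 onset = 9/2b = 1730.769ms

1. 0.0ms @ 0 + 288.462ms (3/4)
2. 288.462ms @ 3/4 + 288.462ms (3/4)
3. 576.923ms @ 3/2 + 576.923ms (3/2)
4. 1153.846ms @ 3 + 576.923ms (3/2)
5. 1730.769ms @ 9/2 + 576.923ms (3/2)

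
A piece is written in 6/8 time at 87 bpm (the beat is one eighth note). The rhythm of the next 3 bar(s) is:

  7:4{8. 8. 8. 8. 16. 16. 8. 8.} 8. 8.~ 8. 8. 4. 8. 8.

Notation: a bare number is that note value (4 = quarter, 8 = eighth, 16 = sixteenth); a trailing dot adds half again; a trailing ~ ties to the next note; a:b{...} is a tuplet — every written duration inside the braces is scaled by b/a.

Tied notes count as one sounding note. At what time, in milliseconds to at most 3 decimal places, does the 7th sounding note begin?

note 7 onset = 30/7b = 2955.665ms

1. 0.0ms @ 0 + 591.133ms (6/7)
2. 591.133ms @ 6/7 + 591.133ms (6/7)
3. 1182.266ms @ 12/7 + 591.133ms (6/7)
4. 1773.399ms @ 18/7 + 591.133ms (6/7)
5. 2364.532ms @ 24/7 + 295.567ms (3/7)
6. 2660.099ms @ 27/7 + 295.567ms (3/7)
7. 2955.665ms @ 30/7 + 591.133ms (6/7)
8. 3546.798ms @ 36/7 + 591.133ms (6/7)
9. 4137.931ms @ 6 + 1034.483ms (3/2)
10. 5172.414ms @ 15/2 + 2068.966ms (3)
11. 7241.379ms @ 21/2 + 1034.483ms (3/2)
12. 8275.862ms @ 12 + 2068.966ms (3)
13. 10344.828ms @ 15 + 1034.483ms (3/2)
14. 11379.31ms @ 33/2 + 1034.483ms (3/2)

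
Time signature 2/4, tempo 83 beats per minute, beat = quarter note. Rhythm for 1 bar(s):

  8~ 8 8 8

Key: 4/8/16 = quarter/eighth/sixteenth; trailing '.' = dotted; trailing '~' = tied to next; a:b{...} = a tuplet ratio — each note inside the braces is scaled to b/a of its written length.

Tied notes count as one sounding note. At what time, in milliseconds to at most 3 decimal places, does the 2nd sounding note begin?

1. 0.0ms @ 0 + 722.892ms (1)
2. 722.892ms @ 1 + 361.446ms (1/2)
3. 1084.337ms @ 3/2 + 361.446ms (1/2)

note 2 onset = 1b = 722.892ms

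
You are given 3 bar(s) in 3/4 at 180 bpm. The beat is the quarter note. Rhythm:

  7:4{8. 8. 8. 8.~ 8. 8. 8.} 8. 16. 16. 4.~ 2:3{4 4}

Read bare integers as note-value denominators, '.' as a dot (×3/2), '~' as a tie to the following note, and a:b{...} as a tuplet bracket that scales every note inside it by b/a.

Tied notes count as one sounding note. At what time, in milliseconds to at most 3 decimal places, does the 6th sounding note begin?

note 6 onset = 18/7b = 857.143ms

1. 0.0ms @ 0 + 142.857ms (3/7)
2. 142.857ms @ 3/7 + 142.857ms (3/7)
3. 285.714ms @ 6/7 + 142.857ms (3/7)
4. 428.571ms @ 9/7 + 285.714ms (6/7)
5. 714.286ms @ 15/7 + 142.857ms (3/7)
6. 857.143ms @ 18/7 + 142.857ms (3/7)
7. 1000.0ms @ 3 + 250.0ms (3/4)
8. 1250.0ms @ 15/4 + 125.0ms (3/8)
9. 1375.0ms @ 33/8 + 125.0ms (3/8)
10. 1500.0ms @ 9/2 + 1000.0ms (3)
11. 2500.0ms @ 15/2 + 500.0ms (3/2)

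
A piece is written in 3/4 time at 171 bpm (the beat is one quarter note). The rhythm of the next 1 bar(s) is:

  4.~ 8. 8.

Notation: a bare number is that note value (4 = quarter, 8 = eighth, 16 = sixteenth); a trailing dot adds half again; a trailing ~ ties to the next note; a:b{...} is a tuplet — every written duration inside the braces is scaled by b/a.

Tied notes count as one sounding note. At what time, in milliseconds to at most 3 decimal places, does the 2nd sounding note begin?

note 2 onset = 9/4b = 789.474ms

1. 0.0ms @ 0 + 789.474ms (9/4)
2. 789.474ms @ 9/4 + 263.158ms (3/4)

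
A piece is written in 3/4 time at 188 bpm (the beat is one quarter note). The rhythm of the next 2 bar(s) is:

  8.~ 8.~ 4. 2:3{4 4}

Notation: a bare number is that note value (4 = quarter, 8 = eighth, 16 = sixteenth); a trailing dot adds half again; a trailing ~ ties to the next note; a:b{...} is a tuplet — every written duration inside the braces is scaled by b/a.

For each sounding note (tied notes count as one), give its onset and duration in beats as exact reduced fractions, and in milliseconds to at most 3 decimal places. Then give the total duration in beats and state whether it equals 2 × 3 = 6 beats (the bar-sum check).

1) 0.0ms=0b +957.447ms=3b
2) 957.447ms=3b +478.723ms=3/2b
3) 1436.17ms=9/2b +478.723ms=3/2b
Σ=6b of 6 (188bpm 3/4) — PASS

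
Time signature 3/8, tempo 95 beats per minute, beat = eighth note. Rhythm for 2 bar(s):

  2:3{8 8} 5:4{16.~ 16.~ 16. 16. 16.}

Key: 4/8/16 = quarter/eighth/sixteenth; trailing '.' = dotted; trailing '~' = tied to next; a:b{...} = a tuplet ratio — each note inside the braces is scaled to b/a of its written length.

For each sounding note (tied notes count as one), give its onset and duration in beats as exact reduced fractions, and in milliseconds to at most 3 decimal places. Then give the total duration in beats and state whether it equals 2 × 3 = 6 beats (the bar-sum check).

1) 0.0ms=0b +947.368ms=3/2b
2) 947.368ms=3/2b +947.368ms=3/2b
3) 1894.737ms=3b +1136.842ms=9/5b
4) 3031.579ms=24/5b +378.947ms=3/5b
5) 3410.526ms=27/5b +378.947ms=3/5b
Σ=6b of 6 (95bpm 3/8) — PASS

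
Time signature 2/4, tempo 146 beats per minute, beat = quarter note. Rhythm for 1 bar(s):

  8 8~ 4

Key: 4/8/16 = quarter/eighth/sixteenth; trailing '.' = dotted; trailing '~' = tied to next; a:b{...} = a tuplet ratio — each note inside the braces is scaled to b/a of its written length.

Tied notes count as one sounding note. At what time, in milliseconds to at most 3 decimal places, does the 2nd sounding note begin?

1. 0.0ms @ 0 + 205.479ms (1/2)
2. 205.479ms @ 1/2 + 616.438ms (3/2)

note 2 onset = 1/2b = 205.479ms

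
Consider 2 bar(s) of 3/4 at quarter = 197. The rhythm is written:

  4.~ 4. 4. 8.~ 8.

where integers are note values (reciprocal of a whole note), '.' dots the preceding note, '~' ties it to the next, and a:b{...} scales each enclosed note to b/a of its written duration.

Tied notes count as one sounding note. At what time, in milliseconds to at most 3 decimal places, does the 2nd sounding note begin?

1. 0.0ms @ 0 + 913.706ms (3)
2. 913.706ms @ 3 + 456.853ms (3/2)
3. 1370.558ms @ 9/2 + 456.853ms (3/2)

note 2 onset = 3b = 913.706ms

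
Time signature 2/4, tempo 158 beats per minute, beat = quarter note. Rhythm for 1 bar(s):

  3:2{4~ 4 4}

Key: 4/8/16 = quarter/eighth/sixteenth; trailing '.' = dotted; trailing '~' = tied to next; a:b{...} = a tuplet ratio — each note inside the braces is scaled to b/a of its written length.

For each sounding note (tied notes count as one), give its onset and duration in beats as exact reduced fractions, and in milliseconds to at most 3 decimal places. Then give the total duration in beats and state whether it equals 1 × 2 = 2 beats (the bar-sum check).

1) 0.0ms=0b +506.329ms=4/3b
2) 506.329ms=4/3b +253.165ms=2/3b
Σ=2b of 2 (158bpm 2/4) — PASS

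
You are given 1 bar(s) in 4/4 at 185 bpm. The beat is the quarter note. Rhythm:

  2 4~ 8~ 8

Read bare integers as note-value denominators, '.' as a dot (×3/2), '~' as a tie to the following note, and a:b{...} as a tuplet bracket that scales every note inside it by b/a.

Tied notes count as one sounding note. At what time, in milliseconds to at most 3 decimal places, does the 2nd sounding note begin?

note 2 onset = 2b = 648.649ms

1. 0.0ms @ 0 + 648.649ms (2)
2. 648.649ms @ 2 + 648.649ms (2)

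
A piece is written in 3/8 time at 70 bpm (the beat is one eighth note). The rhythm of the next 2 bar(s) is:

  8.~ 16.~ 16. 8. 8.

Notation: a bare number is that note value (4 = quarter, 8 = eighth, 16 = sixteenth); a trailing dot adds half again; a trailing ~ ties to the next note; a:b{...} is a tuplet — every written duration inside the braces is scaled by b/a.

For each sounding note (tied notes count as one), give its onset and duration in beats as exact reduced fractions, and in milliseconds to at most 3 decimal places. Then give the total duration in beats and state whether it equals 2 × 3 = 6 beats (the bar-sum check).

1) 0.0ms=0b +2571.429ms=3b
2) 2571.429ms=3b +1285.714ms=3/2b
3) 3857.143ms=9/2b +1285.714ms=3/2b
Σ=6b of 6 (70bpm 3/8) — PASS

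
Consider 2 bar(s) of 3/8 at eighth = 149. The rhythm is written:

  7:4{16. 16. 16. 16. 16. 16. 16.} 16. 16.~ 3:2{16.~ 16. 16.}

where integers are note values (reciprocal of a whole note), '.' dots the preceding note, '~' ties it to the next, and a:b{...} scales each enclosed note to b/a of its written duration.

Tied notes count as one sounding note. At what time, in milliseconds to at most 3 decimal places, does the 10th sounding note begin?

note 10 onset = 11/2b = 2214.765ms

1. 0.0ms @ 0 + 172.579ms (3/7)
2. 172.579ms @ 3/7 + 172.579ms (3/7)
3. 345.158ms @ 6/7 + 172.579ms (3/7)
4. 517.737ms @ 9/7 + 172.579ms (3/7)
5. 690.316ms @ 12/7 + 172.579ms (3/7)
6. 862.895ms @ 15/7 + 172.579ms (3/7)
7. 1035.475ms @ 18/7 + 172.579ms (3/7)
8. 1208.054ms @ 3 + 302.013ms (3/4)
9. 1510.067ms @ 15/4 + 704.698ms (7/4)
10. 2214.765ms @ 11/2 + 201.342ms (1/2)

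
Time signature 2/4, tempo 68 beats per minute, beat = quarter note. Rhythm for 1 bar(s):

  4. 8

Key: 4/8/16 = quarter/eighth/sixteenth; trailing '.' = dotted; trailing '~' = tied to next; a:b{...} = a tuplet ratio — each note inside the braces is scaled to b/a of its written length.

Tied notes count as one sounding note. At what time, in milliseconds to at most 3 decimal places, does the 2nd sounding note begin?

1. 0.0ms @ 0 + 1323.529ms (3/2)
2. 1323.529ms @ 3/2 + 441.176ms (1/2)

note 2 onset = 3/2b = 1323.529ms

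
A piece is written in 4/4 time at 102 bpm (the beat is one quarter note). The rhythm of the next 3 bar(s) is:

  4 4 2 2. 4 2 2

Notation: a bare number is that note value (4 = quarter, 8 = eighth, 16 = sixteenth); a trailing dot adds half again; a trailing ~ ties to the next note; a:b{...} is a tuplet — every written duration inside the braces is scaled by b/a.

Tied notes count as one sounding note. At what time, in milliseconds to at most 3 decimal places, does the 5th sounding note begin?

note 5 onset = 7b = 4117.647ms

1. 0.0ms @ 0 + 588.235ms (1)
2. 588.235ms @ 1 + 588.235ms (1)
3. 1176.471ms @ 2 + 1176.471ms (2)
4. 2352.941ms @ 4 + 1764.706ms (3)
5. 4117.647ms @ 7 + 588.235ms (1)
6. 4705.882ms @ 8 + 1176.471ms (2)
7. 5882.353ms @ 10 + 1176.471ms (2)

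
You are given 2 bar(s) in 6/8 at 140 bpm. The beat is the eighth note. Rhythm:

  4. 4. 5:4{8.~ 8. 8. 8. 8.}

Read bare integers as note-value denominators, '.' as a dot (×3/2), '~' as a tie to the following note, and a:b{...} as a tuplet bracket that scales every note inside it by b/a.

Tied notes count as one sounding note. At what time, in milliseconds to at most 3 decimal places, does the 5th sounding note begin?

1. 0.0ms @ 0 + 1285.714ms (3)
2. 1285.714ms @ 3 + 1285.714ms (3)
3. 2571.429ms @ 6 + 1028.571ms (12/5)
4. 3600.0ms @ 42/5 + 514.286ms (6/5)
5. 4114.286ms @ 48/5 + 514.286ms (6/5)
6. 4628.571ms @ 54/5 + 514.286ms (6/5)

note 5 onset = 48/5b = 4114.286ms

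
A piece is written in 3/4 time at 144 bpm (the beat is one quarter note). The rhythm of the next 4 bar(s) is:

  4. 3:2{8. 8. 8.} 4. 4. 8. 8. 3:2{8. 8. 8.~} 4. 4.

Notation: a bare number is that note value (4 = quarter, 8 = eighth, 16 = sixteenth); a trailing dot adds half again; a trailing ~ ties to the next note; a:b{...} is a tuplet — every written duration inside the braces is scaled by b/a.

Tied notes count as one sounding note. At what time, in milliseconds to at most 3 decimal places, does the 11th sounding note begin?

1. 0.0ms @ 0 + 625.0ms (3/2)
2. 625.0ms @ 3/2 + 208.333ms (1/2)
3. 833.333ms @ 2 + 208.333ms (1/2)
4. 1041.667ms @ 5/2 + 208.333ms (1/2)
5. 1250.0ms @ 3 + 625.0ms (3/2)
6. 1875.0ms @ 9/2 + 625.0ms (3/2)
7. 2500.0ms @ 6 + 312.5ms (3/4)
8. 2812.5ms @ 27/4 + 312.5ms (3/4)
9. 3125.0ms @ 15/2 + 208.333ms (1/2)
10. 3333.333ms @ 8 + 208.333ms (1/2)
11. 3541.667ms @ 17/2 + 833.333ms (2)
12. 4375.0ms @ 21/2 + 625.0ms (3/2)

note 11 onset = 17/2b = 3541.667ms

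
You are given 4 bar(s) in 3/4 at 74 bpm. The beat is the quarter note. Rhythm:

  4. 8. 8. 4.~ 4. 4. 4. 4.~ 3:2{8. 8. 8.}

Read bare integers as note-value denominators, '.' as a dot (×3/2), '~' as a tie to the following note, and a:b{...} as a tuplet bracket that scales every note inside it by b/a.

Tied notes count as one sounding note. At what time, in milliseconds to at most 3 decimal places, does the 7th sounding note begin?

note 7 onset = 9b = 7297.297ms

1. 0.0ms @ 0 + 1216.216ms (3/2)
2. 1216.216ms @ 3/2 + 608.108ms (3/4)
3. 1824.324ms @ 9/4 + 608.108ms (3/4)
4. 2432.432ms @ 3 + 2432.432ms (3)
5. 4864.865ms @ 6 + 1216.216ms (3/2)
6. 6081.081ms @ 15/2 + 1216.216ms (3/2)
7. 7297.297ms @ 9 + 1621.622ms (2)
8. 8918.919ms @ 11 + 405.405ms (1/2)
9. 9324.324ms @ 23/2 + 405.405ms (1/2)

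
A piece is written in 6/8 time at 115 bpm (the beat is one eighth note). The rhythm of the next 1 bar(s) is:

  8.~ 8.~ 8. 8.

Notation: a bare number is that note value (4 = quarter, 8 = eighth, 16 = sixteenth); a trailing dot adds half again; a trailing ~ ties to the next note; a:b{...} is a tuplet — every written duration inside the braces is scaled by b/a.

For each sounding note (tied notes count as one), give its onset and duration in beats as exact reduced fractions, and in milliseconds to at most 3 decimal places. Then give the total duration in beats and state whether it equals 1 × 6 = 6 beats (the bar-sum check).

1) 0.0ms=0b +2347.826ms=9/2b
2) 2347.826ms=9/2b +782.609ms=3/2b
Σ=6b of 6 (115bpm 6/8) — PASS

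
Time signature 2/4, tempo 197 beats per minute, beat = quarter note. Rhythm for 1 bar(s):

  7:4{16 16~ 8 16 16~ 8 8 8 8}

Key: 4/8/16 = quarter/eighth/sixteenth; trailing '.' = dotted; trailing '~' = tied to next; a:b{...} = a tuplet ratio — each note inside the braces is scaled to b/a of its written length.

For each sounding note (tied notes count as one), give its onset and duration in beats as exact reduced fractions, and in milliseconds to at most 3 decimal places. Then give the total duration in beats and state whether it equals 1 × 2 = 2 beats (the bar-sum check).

1) 0.0ms=0b +43.51ms=1/7b
2) 43.51ms=1/7b +130.529ms=3/7b
3) 174.039ms=4/7b +43.51ms=1/7b
4) 217.549ms=5/7b +130.529ms=3/7b
5) 348.078ms=8/7b +87.02ms=2/7b
6) 435.098ms=10/7b +87.02ms=2/7b
7) 522.117ms=12/7b +87.02ms=2/7b
Σ=2b of 2 (197bpm 2/4) — PASS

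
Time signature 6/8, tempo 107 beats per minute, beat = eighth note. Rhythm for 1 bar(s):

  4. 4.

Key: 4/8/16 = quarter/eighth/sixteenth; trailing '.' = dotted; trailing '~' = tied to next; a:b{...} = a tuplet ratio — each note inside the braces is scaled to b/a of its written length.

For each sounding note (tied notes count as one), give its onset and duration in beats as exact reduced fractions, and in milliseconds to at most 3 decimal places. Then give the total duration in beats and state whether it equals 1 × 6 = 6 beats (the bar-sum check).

1) 0.0ms=0b +1682.243ms=3b
2) 1682.243ms=3b +1682.243ms=3b
Σ=6b of 6 (107bpm 6/8) — PASS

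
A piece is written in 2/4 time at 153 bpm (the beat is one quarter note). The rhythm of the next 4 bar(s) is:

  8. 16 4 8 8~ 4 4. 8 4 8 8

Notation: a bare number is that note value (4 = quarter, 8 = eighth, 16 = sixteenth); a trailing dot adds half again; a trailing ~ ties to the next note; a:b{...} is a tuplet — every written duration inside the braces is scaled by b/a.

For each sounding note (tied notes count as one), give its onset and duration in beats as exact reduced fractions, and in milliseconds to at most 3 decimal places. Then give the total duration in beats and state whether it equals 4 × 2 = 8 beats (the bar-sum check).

1) 0.0ms=0b +294.118ms=3/4b
2) 294.118ms=3/4b +98.039ms=1/4b
3) 392.157ms=1b +392.157ms=1b
4) 784.314ms=2b +196.078ms=1/2b
5) 980.392ms=5/2b +588.235ms=3/2b
6) 1568.627ms=4b +588.235ms=3/2b
7) 2156.863ms=11/2b +196.078ms=1/2b
8) 2352.941ms=6b +392.157ms=1b
9) 2745.098ms=7b +196.078ms=1/2b
10) 2941.176ms=15/2b +196.078ms=1/2b
Σ=8b of 8 (153bpm 2/4) — PASS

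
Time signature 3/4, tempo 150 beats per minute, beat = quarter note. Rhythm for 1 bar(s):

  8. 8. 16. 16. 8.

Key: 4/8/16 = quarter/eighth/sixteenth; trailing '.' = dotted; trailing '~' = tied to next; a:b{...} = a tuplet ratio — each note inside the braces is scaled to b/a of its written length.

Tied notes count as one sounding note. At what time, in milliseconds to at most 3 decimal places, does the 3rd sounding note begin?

note 3 onset = 3/2b = 600.0ms

1. 0.0ms @ 0 + 300.0ms (3/4)
2. 300.0ms @ 3/4 + 300.0ms (3/4)
3. 600.0ms @ 3/2 + 150.0ms (3/8)
4. 750.0ms @ 15/8 + 150.0ms (3/8)
5. 900.0ms @ 9/4 + 300.0ms (3/4)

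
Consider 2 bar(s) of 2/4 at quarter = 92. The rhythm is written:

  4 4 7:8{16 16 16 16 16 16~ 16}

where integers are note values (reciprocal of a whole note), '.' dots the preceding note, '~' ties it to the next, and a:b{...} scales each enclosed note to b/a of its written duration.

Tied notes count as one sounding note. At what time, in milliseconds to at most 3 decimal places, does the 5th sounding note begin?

note 5 onset = 18/7b = 1677.019ms

1. 0.0ms @ 0 + 652.174ms (1)
2. 652.174ms @ 1 + 652.174ms (1)
3. 1304.348ms @ 2 + 186.335ms (2/7)
4. 1490.683ms @ 16/7 + 186.335ms (2/7)
5. 1677.019ms @ 18/7 + 186.335ms (2/7)
6. 1863.354ms @ 20/7 + 186.335ms (2/7)
7. 2049.689ms @ 22/7 + 186.335ms (2/7)
8. 2236.025ms @ 24/7 + 372.671ms (4/7)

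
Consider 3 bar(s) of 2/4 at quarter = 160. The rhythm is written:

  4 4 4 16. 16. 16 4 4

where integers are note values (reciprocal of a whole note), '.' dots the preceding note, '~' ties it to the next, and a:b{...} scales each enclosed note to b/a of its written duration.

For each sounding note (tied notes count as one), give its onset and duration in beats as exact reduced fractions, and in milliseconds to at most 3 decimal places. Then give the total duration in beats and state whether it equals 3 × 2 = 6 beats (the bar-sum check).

1) 0.0ms=0b +375.0ms=1b
2) 375.0ms=1b +375.0ms=1b
3) 750.0ms=2b +375.0ms=1b
4) 1125.0ms=3b +140.625ms=3/8b
5) 1265.625ms=27/8b +140.625ms=3/8b
6) 1406.25ms=15/4b +93.75ms=1/4b
7) 1500.0ms=4b +375.0ms=1b
8) 1875.0ms=5b +375.0ms=1b
Σ=6b of 6 (160bpm 2/4) — PASS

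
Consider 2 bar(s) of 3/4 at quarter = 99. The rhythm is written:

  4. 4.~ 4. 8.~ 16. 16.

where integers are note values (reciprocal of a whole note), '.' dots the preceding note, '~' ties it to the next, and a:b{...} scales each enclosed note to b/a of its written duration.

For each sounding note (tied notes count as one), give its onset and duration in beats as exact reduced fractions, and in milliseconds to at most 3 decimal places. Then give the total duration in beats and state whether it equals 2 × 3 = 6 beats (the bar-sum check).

1) 0.0ms=0b +909.091ms=3/2b
2) 909.091ms=3/2b +1818.182ms=3b
3) 2727.273ms=9/2b +681.818ms=9/8b
4) 3409.091ms=45/8b +227.273ms=3/8b
Σ=6b of 6 (99bpm 3/4) — PASS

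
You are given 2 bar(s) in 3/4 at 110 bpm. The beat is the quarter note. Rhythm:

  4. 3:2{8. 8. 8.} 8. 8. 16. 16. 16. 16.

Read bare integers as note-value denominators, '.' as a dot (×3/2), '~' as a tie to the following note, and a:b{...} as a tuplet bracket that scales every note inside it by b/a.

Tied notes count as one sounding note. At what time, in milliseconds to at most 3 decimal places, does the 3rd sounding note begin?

note 3 onset = 2b = 1090.909ms

1. 0.0ms @ 0 + 818.182ms (3/2)
2. 818.182ms @ 3/2 + 272.727ms (1/2)
3. 1090.909ms @ 2 + 272.727ms (1/2)
4. 1363.636ms @ 5/2 + 272.727ms (1/2)
5. 1636.364ms @ 3 + 409.091ms (3/4)
6. 2045.455ms @ 15/4 + 409.091ms (3/4)
7. 2454.545ms @ 9/2 + 204.545ms (3/8)
8. 2659.091ms @ 39/8 + 204.545ms (3/8)
9. 2863.636ms @ 21/4 + 204.545ms (3/8)
10. 3068.182ms @ 45/8 + 204.545ms (3/8)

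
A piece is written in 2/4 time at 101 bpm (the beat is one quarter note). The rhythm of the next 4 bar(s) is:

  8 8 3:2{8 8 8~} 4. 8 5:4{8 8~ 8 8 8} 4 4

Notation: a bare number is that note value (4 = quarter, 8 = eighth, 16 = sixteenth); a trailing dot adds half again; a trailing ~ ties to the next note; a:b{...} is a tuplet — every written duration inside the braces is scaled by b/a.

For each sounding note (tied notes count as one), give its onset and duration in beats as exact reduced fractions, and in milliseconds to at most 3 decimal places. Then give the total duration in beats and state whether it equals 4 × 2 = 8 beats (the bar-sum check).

1) 0.0ms=0b +297.03ms=1/2b
2) 297.03ms=1/2b +297.03ms=1/2b
3) 594.059ms=1b +198.02ms=1/3b
4) 792.079ms=4/3b +198.02ms=1/3b
5) 990.099ms=5/3b +1089.109ms=11/6b
6) 2079.208ms=7/2b +297.03ms=1/2b
7) 2376.238ms=4b +237.624ms=2/5b
8) 2613.861ms=22/5b +475.248ms=4/5b
9) 3089.109ms=26/5b +237.624ms=2/5b
10) 3326.733ms=28/5b +237.624ms=2/5b
11) 3564.356ms=6b +594.059ms=1b
12) 4158.416ms=7b +594.059ms=1b
Σ=8b of 8 (101bpm 2/4) — PASS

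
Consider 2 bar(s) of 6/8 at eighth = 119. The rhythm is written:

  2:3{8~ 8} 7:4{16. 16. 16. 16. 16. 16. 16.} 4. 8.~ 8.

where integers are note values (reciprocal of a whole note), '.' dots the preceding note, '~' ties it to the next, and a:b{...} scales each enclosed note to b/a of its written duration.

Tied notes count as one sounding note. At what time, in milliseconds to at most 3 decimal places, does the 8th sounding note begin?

note 8 onset = 39/7b = 2809.124ms

1. 0.0ms @ 0 + 1512.605ms (3)
2. 1512.605ms @ 3 + 216.086ms (3/7)
3. 1728.691ms @ 24/7 + 216.086ms (3/7)
4. 1944.778ms @ 27/7 + 216.086ms (3/7)
5. 2160.864ms @ 30/7 + 216.086ms (3/7)
6. 2376.951ms @ 33/7 + 216.086ms (3/7)
7. 2593.037ms @ 36/7 + 216.086ms (3/7)
8. 2809.124ms @ 39/7 + 216.086ms (3/7)
9. 3025.21ms @ 6 + 1512.605ms (3)
10. 4537.815ms @ 9 + 1512.605ms (3)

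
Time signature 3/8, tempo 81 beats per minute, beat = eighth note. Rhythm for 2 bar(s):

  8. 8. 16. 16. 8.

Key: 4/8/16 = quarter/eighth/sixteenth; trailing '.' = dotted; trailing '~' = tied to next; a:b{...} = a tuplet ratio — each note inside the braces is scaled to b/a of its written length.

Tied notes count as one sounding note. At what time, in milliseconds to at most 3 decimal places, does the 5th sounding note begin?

1. 0.0ms @ 0 + 1111.111ms (3/2)
2. 1111.111ms @ 3/2 + 1111.111ms (3/2)
3. 2222.222ms @ 3 + 555.556ms (3/4)
4. 2777.778ms @ 15/4 + 555.556ms (3/4)
5. 3333.333ms @ 9/2 + 1111.111ms (3/2)

note 5 onset = 9/2b = 3333.333ms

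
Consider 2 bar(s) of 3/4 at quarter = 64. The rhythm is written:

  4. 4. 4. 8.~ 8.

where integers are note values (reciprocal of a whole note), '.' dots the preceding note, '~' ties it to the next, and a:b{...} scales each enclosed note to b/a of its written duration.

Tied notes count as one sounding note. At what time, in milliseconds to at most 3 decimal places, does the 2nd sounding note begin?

1. 0.0ms @ 0 + 1406.25ms (3/2)
2. 1406.25ms @ 3/2 + 1406.25ms (3/2)
3. 2812.5ms @ 3 + 1406.25ms (3/2)
4. 4218.75ms @ 9/2 + 1406.25ms (3/2)

note 2 onset = 3/2b = 1406.25ms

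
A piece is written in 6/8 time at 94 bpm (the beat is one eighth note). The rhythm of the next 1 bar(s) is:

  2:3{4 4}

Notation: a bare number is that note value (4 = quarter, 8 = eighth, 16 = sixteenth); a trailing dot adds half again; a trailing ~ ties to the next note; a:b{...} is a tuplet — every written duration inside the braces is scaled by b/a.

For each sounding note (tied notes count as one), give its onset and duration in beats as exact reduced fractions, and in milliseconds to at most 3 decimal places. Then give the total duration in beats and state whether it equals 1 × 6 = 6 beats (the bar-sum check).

1) 0.0ms=0b +1914.894ms=3b
2) 1914.894ms=3b +1914.894ms=3b
Σ=6b of 6 (94bpm 6/8) — PASS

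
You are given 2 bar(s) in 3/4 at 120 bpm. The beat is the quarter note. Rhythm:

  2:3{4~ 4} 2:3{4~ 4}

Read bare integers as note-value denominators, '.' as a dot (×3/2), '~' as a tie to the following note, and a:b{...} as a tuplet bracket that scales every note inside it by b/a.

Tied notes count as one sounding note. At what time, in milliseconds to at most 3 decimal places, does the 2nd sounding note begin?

note 2 onset = 3b = 1500.0ms

1. 0.0ms @ 0 + 1500.0ms (3)
2. 1500.0ms @ 3 + 1500.0ms (3)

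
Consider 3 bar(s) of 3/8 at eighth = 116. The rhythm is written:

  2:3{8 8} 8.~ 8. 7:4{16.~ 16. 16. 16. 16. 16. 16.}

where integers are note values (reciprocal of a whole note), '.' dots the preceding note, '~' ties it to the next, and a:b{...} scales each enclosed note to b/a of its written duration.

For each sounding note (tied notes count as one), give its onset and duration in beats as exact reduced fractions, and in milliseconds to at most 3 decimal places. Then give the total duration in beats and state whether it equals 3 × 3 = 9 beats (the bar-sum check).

1) 0.0ms=0b +775.862ms=3/2b
2) 775.862ms=3/2b +775.862ms=3/2b
3) 1551.724ms=3b +1551.724ms=3b
4) 3103.448ms=6b +443.35ms=6/7b
5) 3546.798ms=48/7b +221.675ms=3/7b
6) 3768.473ms=51/7b +221.675ms=3/7b
7) 3990.148ms=54/7b +221.675ms=3/7b
8) 4211.823ms=57/7b +221.675ms=3/7b
9) 4433.498ms=60/7b +221.675ms=3/7b
Σ=9b of 9 (116bpm 3/8) — PASS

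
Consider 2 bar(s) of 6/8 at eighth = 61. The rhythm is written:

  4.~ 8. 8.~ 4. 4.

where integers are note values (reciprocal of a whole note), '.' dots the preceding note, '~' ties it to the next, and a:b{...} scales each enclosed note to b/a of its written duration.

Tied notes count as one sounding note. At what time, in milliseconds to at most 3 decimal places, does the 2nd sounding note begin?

1. 0.0ms @ 0 + 4426.23ms (9/2)
2. 4426.23ms @ 9/2 + 4426.23ms (9/2)
3. 8852.459ms @ 9 + 2950.82ms (3)

note 2 onset = 9/2b = 4426.23ms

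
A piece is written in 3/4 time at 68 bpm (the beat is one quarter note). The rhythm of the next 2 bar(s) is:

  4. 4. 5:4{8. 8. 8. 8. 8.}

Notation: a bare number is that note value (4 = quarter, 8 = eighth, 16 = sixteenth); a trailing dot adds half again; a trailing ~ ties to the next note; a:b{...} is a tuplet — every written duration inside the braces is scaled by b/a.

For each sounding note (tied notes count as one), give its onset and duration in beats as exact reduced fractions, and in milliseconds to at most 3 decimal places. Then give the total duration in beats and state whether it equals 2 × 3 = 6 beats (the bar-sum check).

1) 0.0ms=0b +1323.529ms=3/2b
2) 1323.529ms=3/2b +1323.529ms=3/2b
3) 2647.059ms=3b +529.412ms=3/5b
4) 3176.471ms=18/5b +529.412ms=3/5b
5) 3705.882ms=21/5b +529.412ms=3/5b
6) 4235.294ms=24/5b +529.412ms=3/5b
7) 4764.706ms=27/5b +529.412ms=3/5b
Σ=6b of 6 (68bpm 3/4) — PASS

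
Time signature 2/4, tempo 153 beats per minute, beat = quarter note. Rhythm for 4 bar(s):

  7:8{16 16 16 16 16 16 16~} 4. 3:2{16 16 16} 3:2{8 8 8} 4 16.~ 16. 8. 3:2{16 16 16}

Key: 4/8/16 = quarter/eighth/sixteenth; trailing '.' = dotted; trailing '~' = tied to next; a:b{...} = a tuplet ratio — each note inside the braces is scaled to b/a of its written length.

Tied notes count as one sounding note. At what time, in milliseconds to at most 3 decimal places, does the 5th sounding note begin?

1. 0.0ms @ 0 + 112.045ms (2/7)
2. 112.045ms @ 2/7 + 112.045ms (2/7)
3. 224.09ms @ 4/7 + 112.045ms (2/7)
4. 336.134ms @ 6/7 + 112.045ms (2/7)
5. 448.179ms @ 8/7 + 112.045ms (2/7)
6. 560.224ms @ 10/7 + 112.045ms (2/7)
7. 672.269ms @ 12/7 + 700.28ms (25/14)
8. 1372.549ms @ 7/2 + 65.359ms (1/6)
9. 1437.908ms @ 11/3 + 65.359ms (1/6)
10. 1503.268ms @ 23/6 + 65.359ms (1/6)
11. 1568.627ms @ 4 + 130.719ms (1/3)
12. 1699.346ms @ 13/3 + 130.719ms (1/3)
13. 1830.065ms @ 14/3 + 130.719ms (1/3)
14. 1960.784ms @ 5 + 392.157ms (1)
15. 2352.941ms @ 6 + 294.118ms (3/4)
16. 2647.059ms @ 27/4 + 294.118ms (3/4)
17. 2941.176ms @ 15/2 + 65.359ms (1/6)
18. 3006.536ms @ 23/3 + 65.359ms (1/6)
19. 3071.895ms @ 47/6 + 65.359ms (1/6)

note 5 onset = 8/7b = 448.179ms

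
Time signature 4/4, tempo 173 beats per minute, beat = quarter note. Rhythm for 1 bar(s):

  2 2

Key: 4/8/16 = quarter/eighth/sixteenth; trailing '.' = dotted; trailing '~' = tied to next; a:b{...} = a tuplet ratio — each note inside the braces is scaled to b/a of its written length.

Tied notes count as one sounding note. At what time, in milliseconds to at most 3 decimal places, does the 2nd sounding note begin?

note 2 onset = 2b = 693.642ms

1. 0.0ms @ 0 + 693.642ms (2)
2. 693.642ms @ 2 + 693.642ms (2)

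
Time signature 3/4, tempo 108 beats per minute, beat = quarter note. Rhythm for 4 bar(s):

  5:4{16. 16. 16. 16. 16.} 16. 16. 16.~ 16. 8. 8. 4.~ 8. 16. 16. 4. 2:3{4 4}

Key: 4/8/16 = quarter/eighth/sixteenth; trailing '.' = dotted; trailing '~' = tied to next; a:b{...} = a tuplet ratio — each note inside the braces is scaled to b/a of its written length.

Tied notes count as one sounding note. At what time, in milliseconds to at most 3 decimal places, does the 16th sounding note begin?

1. 0.0ms @ 0 + 166.667ms (3/10)
2. 166.667ms @ 3/10 + 166.667ms (3/10)
3. 333.333ms @ 3/5 + 166.667ms (3/10)
4. 500.0ms @ 9/10 + 166.667ms (3/10)
5. 666.667ms @ 6/5 + 166.667ms (3/10)
6. 833.333ms @ 3/2 + 208.333ms (3/8)
7. 1041.667ms @ 15/8 + 208.333ms (3/8)
8. 1250.0ms @ 9/4 + 416.667ms (3/4)
9. 1666.667ms @ 3 + 416.667ms (3/4)
10. 2083.333ms @ 15/4 + 416.667ms (3/4)
11. 2500.0ms @ 9/2 + 1250.0ms (9/4)
12. 3750.0ms @ 27/4 + 208.333ms (3/8)
13. 3958.333ms @ 57/8 + 208.333ms (3/8)
14. 4166.667ms @ 15/2 + 833.333ms (3/2)
15. 5000.0ms @ 9 + 833.333ms (3/2)
16. 5833.333ms @ 21/2 + 833.333ms (3/2)

note 16 onset = 21/2b = 5833.333ms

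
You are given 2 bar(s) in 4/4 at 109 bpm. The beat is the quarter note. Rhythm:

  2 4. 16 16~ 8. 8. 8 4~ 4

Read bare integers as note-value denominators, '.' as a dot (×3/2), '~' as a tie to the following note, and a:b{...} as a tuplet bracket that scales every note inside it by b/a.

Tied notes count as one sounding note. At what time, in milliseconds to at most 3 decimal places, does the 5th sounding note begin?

1. 0.0ms @ 0 + 1100.917ms (2)
2. 1100.917ms @ 2 + 825.688ms (3/2)
3. 1926.606ms @ 7/2 + 137.615ms (1/4)
4. 2064.22ms @ 15/4 + 550.459ms (1)
5. 2614.679ms @ 19/4 + 412.844ms (3/4)
6. 3027.523ms @ 11/2 + 275.229ms (1/2)
7. 3302.752ms @ 6 + 1100.917ms (2)

note 5 onset = 19/4b = 2614.679ms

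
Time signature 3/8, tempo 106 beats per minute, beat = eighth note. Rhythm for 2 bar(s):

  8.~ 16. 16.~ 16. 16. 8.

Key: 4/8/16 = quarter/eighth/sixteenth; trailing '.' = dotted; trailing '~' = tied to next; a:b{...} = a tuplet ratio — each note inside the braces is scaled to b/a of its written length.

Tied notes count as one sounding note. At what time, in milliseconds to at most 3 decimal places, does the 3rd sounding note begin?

1. 0.0ms @ 0 + 1273.585ms (9/4)
2. 1273.585ms @ 9/4 + 849.057ms (3/2)
3. 2122.642ms @ 15/4 + 424.528ms (3/4)
4. 2547.17ms @ 9/2 + 849.057ms (3/2)

note 3 onset = 15/4b = 2122.642ms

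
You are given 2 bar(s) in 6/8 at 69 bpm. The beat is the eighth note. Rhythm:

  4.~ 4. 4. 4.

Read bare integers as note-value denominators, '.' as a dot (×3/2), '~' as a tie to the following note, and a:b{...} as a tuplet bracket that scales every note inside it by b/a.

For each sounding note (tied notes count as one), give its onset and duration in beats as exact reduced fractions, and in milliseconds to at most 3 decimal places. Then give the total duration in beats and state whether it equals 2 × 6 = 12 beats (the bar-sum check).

1) 0.0ms=0b +5217.391ms=6b
2) 5217.391ms=6b +2608.696ms=3b
3) 7826.087ms=9b +2608.696ms=3b
Σ=12b of 12 (69bpm 6/8) — PASS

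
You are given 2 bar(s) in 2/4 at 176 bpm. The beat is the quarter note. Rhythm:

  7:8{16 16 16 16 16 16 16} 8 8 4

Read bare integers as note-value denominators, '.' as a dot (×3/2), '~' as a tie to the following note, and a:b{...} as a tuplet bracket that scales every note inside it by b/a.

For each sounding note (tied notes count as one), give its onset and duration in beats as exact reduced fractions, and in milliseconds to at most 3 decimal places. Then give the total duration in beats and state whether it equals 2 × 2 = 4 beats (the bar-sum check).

1) 0.0ms=0b +97.403ms=2/7b
2) 97.403ms=2/7b +97.403ms=2/7b
3) 194.805ms=4/7b +97.403ms=2/7b
4) 292.208ms=6/7b +97.403ms=2/7b
5) 389.61ms=8/7b +97.403ms=2/7b
6) 487.013ms=10/7b +97.403ms=2/7b
7) 584.416ms=12/7b +97.403ms=2/7b
8) 681.818ms=2b +170.455ms=1/2b
9) 852.273ms=5/2b +170.455ms=1/2b
10) 1022.727ms=3b +340.909ms=1b
Σ=4b of 4 (176bpm 2/4) — PASS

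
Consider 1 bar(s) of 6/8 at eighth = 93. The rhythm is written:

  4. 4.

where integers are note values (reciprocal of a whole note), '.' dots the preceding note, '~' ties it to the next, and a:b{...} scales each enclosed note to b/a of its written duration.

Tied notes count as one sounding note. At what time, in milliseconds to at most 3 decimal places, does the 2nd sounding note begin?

note 2 onset = 3b = 1935.484ms

1. 0.0ms @ 0 + 1935.484ms (3)
2. 1935.484ms @ 3 + 1935.484ms (3)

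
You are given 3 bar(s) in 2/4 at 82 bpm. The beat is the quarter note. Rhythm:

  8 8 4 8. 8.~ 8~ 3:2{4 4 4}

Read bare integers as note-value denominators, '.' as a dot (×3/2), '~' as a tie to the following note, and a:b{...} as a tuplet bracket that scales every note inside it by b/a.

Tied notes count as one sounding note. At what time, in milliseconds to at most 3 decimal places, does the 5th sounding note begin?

1. 0.0ms @ 0 + 365.854ms (1/2)
2. 365.854ms @ 1/2 + 365.854ms (1/2)
3. 731.707ms @ 1 + 731.707ms (1)
4. 1463.415ms @ 2 + 548.78ms (3/4)
5. 2012.195ms @ 11/4 + 1402.439ms (23/12)
6. 3414.634ms @ 14/3 + 487.805ms (2/3)
7. 3902.439ms @ 16/3 + 487.805ms (2/3)

note 5 onset = 11/4b = 2012.195ms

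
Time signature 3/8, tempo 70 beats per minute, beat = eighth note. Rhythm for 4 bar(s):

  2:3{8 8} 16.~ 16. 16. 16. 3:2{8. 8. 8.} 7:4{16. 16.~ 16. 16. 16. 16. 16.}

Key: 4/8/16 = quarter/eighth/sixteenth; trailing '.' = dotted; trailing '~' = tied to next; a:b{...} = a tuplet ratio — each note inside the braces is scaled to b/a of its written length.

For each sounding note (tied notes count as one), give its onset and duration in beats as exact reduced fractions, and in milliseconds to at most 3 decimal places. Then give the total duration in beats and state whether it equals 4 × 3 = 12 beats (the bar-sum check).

1) 0.0ms=0b +1285.714ms=3/2b
2) 1285.714ms=3/2b +1285.714ms=3/2b
3) 2571.429ms=3b +1285.714ms=3/2b
4) 3857.143ms=9/2b +642.857ms=3/4b
5) 4500.0ms=21/4b +642.857ms=3/4b
6) 5142.857ms=6b +857.143ms=1b
7) 6000.0ms=7b +857.143ms=1b
8) 6857.143ms=8b +857.143ms=1b
9) 7714.286ms=9b +367.347ms=3/7b
10) 8081.633ms=66/7b +734.694ms=6/7b
11) 8816.327ms=72/7b +367.347ms=3/7b
12) 9183.673ms=75/7b +367.347ms=3/7b
13) 9551.02ms=78/7b +367.347ms=3/7b
14) 9918.367ms=81/7b +367.347ms=3/7b
Σ=12b of 12 (70bpm 3/8) — PASS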